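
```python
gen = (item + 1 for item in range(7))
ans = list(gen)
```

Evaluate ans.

Step 1: For each item in range(7), compute item+1:
  item=0: 0+1 = 1
  item=1: 1+1 = 2
  item=2: 2+1 = 3
  item=3: 3+1 = 4
  item=4: 4+1 = 5
  item=5: 5+1 = 6
  item=6: 6+1 = 7
Therefore ans = [1, 2, 3, 4, 5, 6, 7].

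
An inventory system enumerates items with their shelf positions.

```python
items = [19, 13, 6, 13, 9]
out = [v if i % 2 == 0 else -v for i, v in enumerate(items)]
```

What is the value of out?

Step 1: For each (i, v), keep v if i is even, negate if odd:
  i=0 (even): keep 19
  i=1 (odd): negate to -13
  i=2 (even): keep 6
  i=3 (odd): negate to -13
  i=4 (even): keep 9
Therefore out = [19, -13, 6, -13, 9].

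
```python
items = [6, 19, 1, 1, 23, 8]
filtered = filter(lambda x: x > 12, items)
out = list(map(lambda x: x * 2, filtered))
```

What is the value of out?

Step 1: Filter items for elements > 12:
  6: removed
  19: kept
  1: removed
  1: removed
  23: kept
  8: removed
Step 2: Map x * 2 on filtered [19, 23]:
  19 -> 38
  23 -> 46
Therefore out = [38, 46].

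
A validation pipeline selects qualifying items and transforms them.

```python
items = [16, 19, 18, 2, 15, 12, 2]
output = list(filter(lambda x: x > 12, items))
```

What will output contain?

Step 1: Filter elements > 12:
  16: kept
  19: kept
  18: kept
  2: removed
  15: kept
  12: removed
  2: removed
Therefore output = [16, 19, 18, 15].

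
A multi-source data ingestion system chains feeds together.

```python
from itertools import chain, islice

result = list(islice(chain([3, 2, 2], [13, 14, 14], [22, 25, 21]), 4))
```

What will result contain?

Step 1: chain([3, 2, 2], [13, 14, 14], [22, 25, 21]) = [3, 2, 2, 13, 14, 14, 22, 25, 21].
Step 2: islice takes first 4 elements: [3, 2, 2, 13].
Therefore result = [3, 2, 2, 13].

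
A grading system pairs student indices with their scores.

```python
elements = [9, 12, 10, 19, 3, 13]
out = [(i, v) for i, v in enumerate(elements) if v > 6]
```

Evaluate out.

Step 1: Filter enumerate([9, 12, 10, 19, 3, 13]) keeping v > 6:
  (0, 9): 9 > 6, included
  (1, 12): 12 > 6, included
  (2, 10): 10 > 6, included
  (3, 19): 19 > 6, included
  (4, 3): 3 <= 6, excluded
  (5, 13): 13 > 6, included
Therefore out = [(0, 9), (1, 12), (2, 10), (3, 19), (5, 13)].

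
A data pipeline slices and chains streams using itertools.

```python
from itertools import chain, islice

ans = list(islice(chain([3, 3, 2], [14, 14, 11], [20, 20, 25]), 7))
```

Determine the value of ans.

Step 1: chain([3, 3, 2], [14, 14, 11], [20, 20, 25]) = [3, 3, 2, 14, 14, 11, 20, 20, 25].
Step 2: islice takes first 7 elements: [3, 3, 2, 14, 14, 11, 20].
Therefore ans = [3, 3, 2, 14, 14, 11, 20].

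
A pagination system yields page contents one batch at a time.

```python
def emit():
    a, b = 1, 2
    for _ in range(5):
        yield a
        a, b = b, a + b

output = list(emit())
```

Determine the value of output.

Step 1: Fibonacci-like sequence starting with a=1, b=2:
  Iteration 1: yield a=1, then a,b = 2,3
  Iteration 2: yield a=2, then a,b = 3,5
  Iteration 3: yield a=3, then a,b = 5,8
  Iteration 4: yield a=5, then a,b = 8,13
  Iteration 5: yield a=8, then a,b = 13,21
Therefore output = [1, 2, 3, 5, 8].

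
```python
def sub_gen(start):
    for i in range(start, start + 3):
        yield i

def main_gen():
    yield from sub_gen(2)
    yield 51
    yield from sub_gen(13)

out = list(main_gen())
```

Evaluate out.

Step 1: main_gen() delegates to sub_gen(2):
  yield 2
  yield 3
  yield 4
Step 2: yield 51
Step 3: Delegates to sub_gen(13):
  yield 13
  yield 14
  yield 15
Therefore out = [2, 3, 4, 51, 13, 14, 15].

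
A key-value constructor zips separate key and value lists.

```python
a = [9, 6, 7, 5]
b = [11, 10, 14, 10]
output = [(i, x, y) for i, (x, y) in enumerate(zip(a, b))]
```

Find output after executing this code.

Step 1: enumerate(zip(a, b)) gives index with paired elements:
  i=0: (9, 11)
  i=1: (6, 10)
  i=2: (7, 14)
  i=3: (5, 10)
Therefore output = [(0, 9, 11), (1, 6, 10), (2, 7, 14), (3, 5, 10)].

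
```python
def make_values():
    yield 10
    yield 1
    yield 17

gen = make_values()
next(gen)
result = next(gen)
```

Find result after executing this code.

Step 1: make_values() creates a generator.
Step 2: next(gen) yields 10 (consumed and discarded).
Step 3: next(gen) yields 1, assigned to result.
Therefore result = 1.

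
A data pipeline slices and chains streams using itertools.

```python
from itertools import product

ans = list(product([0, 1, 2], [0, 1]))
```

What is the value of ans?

Step 1: product([0, 1, 2], [0, 1]) gives all pairs:
  (0, 0)
  (0, 1)
  (1, 0)
  (1, 1)
  (2, 0)
  (2, 1)
Therefore ans = [(0, 0), (0, 1), (1, 0), (1, 1), (2, 0), (2, 1)].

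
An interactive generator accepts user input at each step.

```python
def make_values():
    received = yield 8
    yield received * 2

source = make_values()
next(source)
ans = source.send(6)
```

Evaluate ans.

Step 1: next(source) advances to first yield, producing 8.
Step 2: send(6) resumes, received = 6.
Step 3: yield received * 2 = 6 * 2 = 12.
Therefore ans = 12.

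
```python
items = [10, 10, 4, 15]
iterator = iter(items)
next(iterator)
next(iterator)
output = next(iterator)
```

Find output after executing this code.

Step 1: Create iterator over [10, 10, 4, 15].
Step 2: next() consumes 10.
Step 3: next() consumes 10.
Step 4: next() returns 4.
Therefore output = 4.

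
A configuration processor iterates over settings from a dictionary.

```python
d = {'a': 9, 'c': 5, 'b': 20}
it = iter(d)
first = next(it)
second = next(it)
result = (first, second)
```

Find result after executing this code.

Step 1: iter(d) iterates over keys: ['a', 'c', 'b'].
Step 2: first = next(it) = 'a', second = next(it) = 'c'.
Therefore result = ('a', 'c').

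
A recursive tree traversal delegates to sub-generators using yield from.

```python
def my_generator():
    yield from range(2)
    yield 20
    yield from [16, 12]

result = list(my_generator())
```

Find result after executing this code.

Step 1: Trace yields in order:
  yield 0
  yield 1
  yield 20
  yield 16
  yield 12
Therefore result = [0, 1, 20, 16, 12].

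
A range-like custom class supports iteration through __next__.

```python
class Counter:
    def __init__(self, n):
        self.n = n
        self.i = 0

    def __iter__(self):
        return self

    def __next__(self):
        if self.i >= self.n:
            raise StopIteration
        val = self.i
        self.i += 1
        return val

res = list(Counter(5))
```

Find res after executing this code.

Step 1: Counter(5) creates an iterator counting 0 to 4.
Step 2: list() consumes all values: [0, 1, 2, 3, 4].
Therefore res = [0, 1, 2, 3, 4].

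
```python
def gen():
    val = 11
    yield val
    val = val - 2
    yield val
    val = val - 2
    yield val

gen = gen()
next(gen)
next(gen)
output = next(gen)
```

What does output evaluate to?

Step 1: Trace through generator execution:
  Yield 1: val starts at 11, yield 11
  Yield 2: val = 11 - 2 = 9, yield 9
  Yield 3: val = 9 - 2 = 7, yield 7
Step 2: First next() gets 11, second next() gets the second value, third next() yields 7.
Therefore output = 7.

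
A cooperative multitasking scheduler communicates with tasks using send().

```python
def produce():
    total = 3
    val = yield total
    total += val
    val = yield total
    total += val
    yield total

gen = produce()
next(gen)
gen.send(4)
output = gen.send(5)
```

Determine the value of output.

Step 1: next() -> yield total=3.
Step 2: send(4) -> val=4, total = 3+4 = 7, yield 7.
Step 3: send(5) -> val=5, total = 7+5 = 12, yield 12.
Therefore output = 12.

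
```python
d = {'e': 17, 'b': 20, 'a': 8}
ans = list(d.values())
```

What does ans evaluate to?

Step 1: d.values() returns the dictionary values in insertion order.
Therefore ans = [17, 20, 8].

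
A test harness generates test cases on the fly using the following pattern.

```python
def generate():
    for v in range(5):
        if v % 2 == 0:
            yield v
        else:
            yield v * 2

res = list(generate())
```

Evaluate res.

Step 1: For each v in range(5), yield v if even, else v*2:
  v=0 (even): yield 0
  v=1 (odd): yield 1*2 = 2
  v=2 (even): yield 2
  v=3 (odd): yield 3*2 = 6
  v=4 (even): yield 4
Therefore res = [0, 2, 2, 6, 4].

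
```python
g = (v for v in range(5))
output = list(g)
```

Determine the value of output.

Step 1: Generator expression iterates range(5): [0, 1, 2, 3, 4].
Step 2: list() collects all values.
Therefore output = [0, 1, 2, 3, 4].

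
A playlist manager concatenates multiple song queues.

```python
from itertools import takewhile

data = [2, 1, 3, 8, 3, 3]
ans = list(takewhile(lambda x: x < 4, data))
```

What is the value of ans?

Step 1: takewhile stops at first element >= 4:
  2 < 4: take
  1 < 4: take
  3 < 4: take
  8 >= 4: stop
Therefore ans = [2, 1, 3].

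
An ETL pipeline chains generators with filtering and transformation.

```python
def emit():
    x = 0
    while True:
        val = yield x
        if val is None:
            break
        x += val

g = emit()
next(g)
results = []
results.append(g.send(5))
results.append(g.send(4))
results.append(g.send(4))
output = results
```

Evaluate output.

Step 1: next(g) -> yield 0.
Step 2: send(5) -> x = 5, yield 5.
Step 3: send(4) -> x = 9, yield 9.
Step 4: send(4) -> x = 13, yield 13.
Therefore output = [5, 9, 13].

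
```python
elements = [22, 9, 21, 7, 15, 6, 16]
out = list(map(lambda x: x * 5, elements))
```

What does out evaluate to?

Step 1: Apply lambda x: x * 5 to each element:
  22 -> 110
  9 -> 45
  21 -> 105
  7 -> 35
  15 -> 75
  6 -> 30
  16 -> 80
Therefore out = [110, 45, 105, 35, 75, 30, 80].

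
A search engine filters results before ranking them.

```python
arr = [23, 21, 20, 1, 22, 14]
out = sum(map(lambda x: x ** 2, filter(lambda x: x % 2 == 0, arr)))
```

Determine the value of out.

Step 1: Filter even numbers from [23, 21, 20, 1, 22, 14]: [20, 22, 14]
Step 2: Square each: [400, 484, 196]
Step 3: Sum = 1080.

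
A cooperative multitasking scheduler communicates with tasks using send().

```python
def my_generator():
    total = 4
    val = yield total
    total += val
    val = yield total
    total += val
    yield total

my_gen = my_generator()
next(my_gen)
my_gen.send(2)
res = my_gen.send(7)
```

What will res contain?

Step 1: next() -> yield total=4.
Step 2: send(2) -> val=2, total = 4+2 = 6, yield 6.
Step 3: send(7) -> val=7, total = 6+7 = 13, yield 13.
Therefore res = 13.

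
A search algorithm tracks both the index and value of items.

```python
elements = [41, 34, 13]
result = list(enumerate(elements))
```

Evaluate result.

Step 1: enumerate pairs each element with its index:
  (0, 41)
  (1, 34)
  (2, 13)
Therefore result = [(0, 41), (1, 34), (2, 13)].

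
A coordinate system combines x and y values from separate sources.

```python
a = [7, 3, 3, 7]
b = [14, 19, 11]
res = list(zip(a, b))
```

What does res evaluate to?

Step 1: zip stops at shortest (len(a)=4, len(b)=3):
  Index 0: (7, 14)
  Index 1: (3, 19)
  Index 2: (3, 11)
Step 2: Last element of a (7) has no pair, dropped.
Therefore res = [(7, 14), (3, 19), (3, 11)].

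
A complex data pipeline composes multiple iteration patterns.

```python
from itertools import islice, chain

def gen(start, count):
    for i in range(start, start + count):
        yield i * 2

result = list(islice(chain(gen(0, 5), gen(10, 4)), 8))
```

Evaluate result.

Step 1: gen(0, 5) yields [0, 2, 4, 6, 8].
Step 2: gen(10, 4) yields [20, 22, 24, 26].
Step 3: chain concatenates: [0, 2, 4, 6, 8, 20, 22, 24, 26].
Step 4: islice takes first 8: [0, 2, 4, 6, 8, 20, 22, 24].
Therefore result = [0, 2, 4, 6, 8, 20, 22, 24].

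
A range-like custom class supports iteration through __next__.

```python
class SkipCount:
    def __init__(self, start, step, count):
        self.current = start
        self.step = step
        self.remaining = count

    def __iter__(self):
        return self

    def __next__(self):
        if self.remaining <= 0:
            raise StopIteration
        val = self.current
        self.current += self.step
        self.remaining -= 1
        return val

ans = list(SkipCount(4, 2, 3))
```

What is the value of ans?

Step 1: SkipCount starts at 4, increments by 2, for 3 steps:
  Yield 4, then current += 2
  Yield 6, then current += 2
  Yield 8, then current += 2
Therefore ans = [4, 6, 8].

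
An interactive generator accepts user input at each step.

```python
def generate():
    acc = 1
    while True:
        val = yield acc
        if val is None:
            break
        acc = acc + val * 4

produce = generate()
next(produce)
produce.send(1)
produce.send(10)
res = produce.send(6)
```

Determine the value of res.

Step 1: next() -> yield acc=1.
Step 2: send(1) -> val=1, acc = 1 + 1*4 = 5, yield 5.
Step 3: send(10) -> val=10, acc = 5 + 10*4 = 45, yield 45.
Step 4: send(6) -> val=6, acc = 45 + 6*4 = 69, yield 69.
Therefore res = 69.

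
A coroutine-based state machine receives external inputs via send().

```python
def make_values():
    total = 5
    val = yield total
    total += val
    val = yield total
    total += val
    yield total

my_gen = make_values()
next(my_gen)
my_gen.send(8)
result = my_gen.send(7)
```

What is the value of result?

Step 1: next() -> yield total=5.
Step 2: send(8) -> val=8, total = 5+8 = 13, yield 13.
Step 3: send(7) -> val=7, total = 13+7 = 20, yield 20.
Therefore result = 20.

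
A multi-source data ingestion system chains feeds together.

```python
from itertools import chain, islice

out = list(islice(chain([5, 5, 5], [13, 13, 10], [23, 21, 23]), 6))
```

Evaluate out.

Step 1: chain([5, 5, 5], [13, 13, 10], [23, 21, 23]) = [5, 5, 5, 13, 13, 10, 23, 21, 23].
Step 2: islice takes first 6 elements: [5, 5, 5, 13, 13, 10].
Therefore out = [5, 5, 5, 13, 13, 10].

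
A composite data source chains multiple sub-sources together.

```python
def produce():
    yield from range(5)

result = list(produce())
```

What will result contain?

Step 1: yield from delegates to the iterable, yielding each element.
Step 2: Collected values: [0, 1, 2, 3, 4].
Therefore result = [0, 1, 2, 3, 4].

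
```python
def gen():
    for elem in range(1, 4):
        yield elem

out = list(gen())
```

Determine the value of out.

Step 1: The generator yields each value from range(1, 4).
Step 2: list() consumes all yields: [1, 2, 3].
Therefore out = [1, 2, 3].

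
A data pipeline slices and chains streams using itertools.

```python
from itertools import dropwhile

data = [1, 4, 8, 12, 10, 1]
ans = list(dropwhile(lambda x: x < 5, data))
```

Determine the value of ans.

Step 1: dropwhile drops elements while < 5:
  1 < 5: dropped
  4 < 5: dropped
  8: kept (dropping stopped)
Step 2: Remaining elements kept regardless of condition.
Therefore ans = [8, 12, 10, 1].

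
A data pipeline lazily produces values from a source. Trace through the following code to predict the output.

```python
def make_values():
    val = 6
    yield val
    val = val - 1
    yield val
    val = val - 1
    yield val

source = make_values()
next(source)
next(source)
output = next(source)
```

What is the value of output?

Step 1: Trace through generator execution:
  Yield 1: val starts at 6, yield 6
  Yield 2: val = 6 - 1 = 5, yield 5
  Yield 3: val = 5 - 1 = 4, yield 4
Step 2: First next() gets 6, second next() gets the second value, third next() yields 4.
Therefore output = 4.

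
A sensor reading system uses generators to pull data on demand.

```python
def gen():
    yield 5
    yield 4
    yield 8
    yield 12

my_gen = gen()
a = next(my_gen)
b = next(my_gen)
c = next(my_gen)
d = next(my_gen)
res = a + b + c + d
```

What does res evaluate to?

Step 1: Create generator and consume all values:
  a = next(my_gen) = 5
  b = next(my_gen) = 4
  c = next(my_gen) = 8
  d = next(my_gen) = 12
Step 2: res = 5 + 4 + 8 + 12 = 29.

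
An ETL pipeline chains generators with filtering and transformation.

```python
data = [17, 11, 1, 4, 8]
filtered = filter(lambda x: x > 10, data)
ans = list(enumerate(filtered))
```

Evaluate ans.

Step 1: Filter [17, 11, 1, 4, 8] for > 10: [17, 11].
Step 2: enumerate re-indexes from 0: [(0, 17), (1, 11)].
Therefore ans = [(0, 17), (1, 11)].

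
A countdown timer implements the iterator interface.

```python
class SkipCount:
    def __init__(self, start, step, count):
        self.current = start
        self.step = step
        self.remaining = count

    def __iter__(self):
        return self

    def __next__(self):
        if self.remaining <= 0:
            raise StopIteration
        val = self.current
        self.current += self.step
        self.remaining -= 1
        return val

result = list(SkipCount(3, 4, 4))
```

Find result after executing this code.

Step 1: SkipCount starts at 3, increments by 4, for 4 steps:
  Yield 3, then current += 4
  Yield 7, then current += 4
  Yield 11, then current += 4
  Yield 15, then current += 4
Therefore result = [3, 7, 11, 15].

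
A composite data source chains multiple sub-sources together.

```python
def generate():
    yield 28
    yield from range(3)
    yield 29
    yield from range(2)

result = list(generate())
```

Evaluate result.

Step 1: Trace yields in order:
  yield 28
  yield 0
  yield 1
  yield 2
  yield 29
  yield 0
  yield 1
Therefore result = [28, 0, 1, 2, 29, 0, 1].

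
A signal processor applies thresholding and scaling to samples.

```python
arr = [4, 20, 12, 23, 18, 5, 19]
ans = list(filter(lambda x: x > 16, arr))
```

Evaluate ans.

Step 1: Filter elements > 16:
  4: removed
  20: kept
  12: removed
  23: kept
  18: kept
  5: removed
  19: kept
Therefore ans = [20, 23, 18, 19].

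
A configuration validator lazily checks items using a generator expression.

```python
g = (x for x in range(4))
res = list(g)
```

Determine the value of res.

Step 1: Generator expression iterates range(4): [0, 1, 2, 3].
Step 2: list() collects all values.
Therefore res = [0, 1, 2, 3].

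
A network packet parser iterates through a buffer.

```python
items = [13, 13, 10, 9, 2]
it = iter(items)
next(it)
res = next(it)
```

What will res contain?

Step 1: Create iterator over [13, 13, 10, 9, 2].
Step 2: next() consumes 13.
Step 3: next() returns 13.
Therefore res = 13.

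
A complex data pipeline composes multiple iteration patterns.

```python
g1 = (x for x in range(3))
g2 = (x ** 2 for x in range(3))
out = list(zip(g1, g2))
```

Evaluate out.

Step 1: g1 produces [0, 1, 2].
Step 2: g2 produces [0, 1, 4].
Step 3: zip pairs them: [(0, 0), (1, 1), (2, 4)].
Therefore out = [(0, 0), (1, 1), (2, 4)].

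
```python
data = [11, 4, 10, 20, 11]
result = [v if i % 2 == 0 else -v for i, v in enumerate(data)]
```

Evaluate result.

Step 1: For each (i, v), keep v if i is even, negate if odd:
  i=0 (even): keep 11
  i=1 (odd): negate to -4
  i=2 (even): keep 10
  i=3 (odd): negate to -20
  i=4 (even): keep 11
Therefore result = [11, -4, 10, -20, 11].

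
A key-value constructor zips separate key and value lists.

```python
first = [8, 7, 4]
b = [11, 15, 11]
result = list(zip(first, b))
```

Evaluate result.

Step 1: zip pairs elements at same index:
  Index 0: (8, 11)
  Index 1: (7, 15)
  Index 2: (4, 11)
Therefore result = [(8, 11), (7, 15), (4, 11)].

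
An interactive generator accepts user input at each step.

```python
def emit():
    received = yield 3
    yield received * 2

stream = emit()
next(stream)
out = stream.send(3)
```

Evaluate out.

Step 1: next(stream) advances to first yield, producing 3.
Step 2: send(3) resumes, received = 3.
Step 3: yield received * 2 = 3 * 2 = 6.
Therefore out = 6.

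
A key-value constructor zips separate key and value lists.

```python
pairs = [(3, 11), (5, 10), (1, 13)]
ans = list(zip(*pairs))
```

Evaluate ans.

Step 1: zip(*pairs) transposes: unzips [(3, 11), (5, 10), (1, 13)] into separate sequences.
Step 2: First elements: (3, 5, 1), second elements: (11, 10, 13).
Therefore ans = [(3, 5, 1), (11, 10, 13)].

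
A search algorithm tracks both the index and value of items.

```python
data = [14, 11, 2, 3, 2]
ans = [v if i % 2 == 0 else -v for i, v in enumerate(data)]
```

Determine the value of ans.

Step 1: For each (i, v), keep v if i is even, negate if odd:
  i=0 (even): keep 14
  i=1 (odd): negate to -11
  i=2 (even): keep 2
  i=3 (odd): negate to -3
  i=4 (even): keep 2
Therefore ans = [14, -11, 2, -3, 2].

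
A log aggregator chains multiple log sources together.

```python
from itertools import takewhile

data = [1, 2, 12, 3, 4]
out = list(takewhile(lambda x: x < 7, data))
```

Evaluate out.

Step 1: takewhile stops at first element >= 7:
  1 < 7: take
  2 < 7: take
  12 >= 7: stop
Therefore out = [1, 2].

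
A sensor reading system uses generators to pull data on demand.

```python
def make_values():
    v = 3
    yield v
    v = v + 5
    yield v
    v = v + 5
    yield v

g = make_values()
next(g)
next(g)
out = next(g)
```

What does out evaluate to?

Step 1: Trace through generator execution:
  Yield 1: v starts at 3, yield 3
  Yield 2: v = 3 + 5 = 8, yield 8
  Yield 3: v = 8 + 5 = 13, yield 13
Step 2: First next() gets 3, second next() gets the second value, third next() yields 13.
Therefore out = 13.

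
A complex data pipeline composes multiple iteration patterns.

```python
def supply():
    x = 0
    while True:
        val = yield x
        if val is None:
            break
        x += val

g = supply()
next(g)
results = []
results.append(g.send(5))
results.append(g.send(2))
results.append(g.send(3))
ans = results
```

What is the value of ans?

Step 1: next(g) -> yield 0.
Step 2: send(5) -> x = 5, yield 5.
Step 3: send(2) -> x = 7, yield 7.
Step 4: send(3) -> x = 10, yield 10.
Therefore ans = [5, 7, 10].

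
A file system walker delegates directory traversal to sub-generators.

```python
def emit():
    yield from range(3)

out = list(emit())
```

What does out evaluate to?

Step 1: yield from delegates to the iterable, yielding each element.
Step 2: Collected values: [0, 1, 2].
Therefore out = [0, 1, 2].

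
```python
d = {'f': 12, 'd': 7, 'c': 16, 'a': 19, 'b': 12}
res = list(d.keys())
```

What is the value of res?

Step 1: d.keys() returns the dictionary keys in insertion order.
Therefore res = ['f', 'd', 'c', 'a', 'b'].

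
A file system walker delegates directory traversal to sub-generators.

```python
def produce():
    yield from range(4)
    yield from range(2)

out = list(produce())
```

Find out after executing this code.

Step 1: Trace yields in order:
  yield 0
  yield 1
  yield 2
  yield 3
  yield 0
  yield 1
Therefore out = [0, 1, 2, 3, 0, 1].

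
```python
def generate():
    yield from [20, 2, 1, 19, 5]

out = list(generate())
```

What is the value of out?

Step 1: yield from delegates to the iterable, yielding each element.
Step 2: Collected values: [20, 2, 1, 19, 5].
Therefore out = [20, 2, 1, 19, 5].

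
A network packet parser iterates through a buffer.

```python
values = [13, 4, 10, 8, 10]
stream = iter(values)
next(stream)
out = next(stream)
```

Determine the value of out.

Step 1: Create iterator over [13, 4, 10, 8, 10].
Step 2: next() consumes 13.
Step 3: next() returns 4.
Therefore out = 4.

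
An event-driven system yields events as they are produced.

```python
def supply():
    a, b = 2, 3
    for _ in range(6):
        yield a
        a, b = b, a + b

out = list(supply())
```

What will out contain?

Step 1: Fibonacci-like sequence starting with a=2, b=3:
  Iteration 1: yield a=2, then a,b = 3,5
  Iteration 2: yield a=3, then a,b = 5,8
  Iteration 3: yield a=5, then a,b = 8,13
  Iteration 4: yield a=8, then a,b = 13,21
  Iteration 5: yield a=13, then a,b = 21,34
  Iteration 6: yield a=21, then a,b = 34,55
Therefore out = [2, 3, 5, 8, 13, 21].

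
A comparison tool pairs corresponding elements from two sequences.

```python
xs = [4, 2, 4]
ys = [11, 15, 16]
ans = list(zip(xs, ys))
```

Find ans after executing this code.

Step 1: zip pairs elements at same index:
  Index 0: (4, 11)
  Index 1: (2, 15)
  Index 2: (4, 16)
Therefore ans = [(4, 11), (2, 15), (4, 16)].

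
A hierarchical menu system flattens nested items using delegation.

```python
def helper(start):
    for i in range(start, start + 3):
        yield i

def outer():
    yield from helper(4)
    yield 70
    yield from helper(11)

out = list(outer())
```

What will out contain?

Step 1: outer() delegates to helper(4):
  yield 4
  yield 5
  yield 6
Step 2: yield 70
Step 3: Delegates to helper(11):
  yield 11
  yield 12
  yield 13
Therefore out = [4, 5, 6, 70, 11, 12, 13].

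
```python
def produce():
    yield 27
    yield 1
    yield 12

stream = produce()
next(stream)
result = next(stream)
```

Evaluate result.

Step 1: produce() creates a generator.
Step 2: next(stream) yields 27 (consumed and discarded).
Step 3: next(stream) yields 1, assigned to result.
Therefore result = 1.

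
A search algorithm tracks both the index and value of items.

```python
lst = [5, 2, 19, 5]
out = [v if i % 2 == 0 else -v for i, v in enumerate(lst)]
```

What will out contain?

Step 1: For each (i, v), keep v if i is even, negate if odd:
  i=0 (even): keep 5
  i=1 (odd): negate to -2
  i=2 (even): keep 19
  i=3 (odd): negate to -5
Therefore out = [5, -2, 19, -5].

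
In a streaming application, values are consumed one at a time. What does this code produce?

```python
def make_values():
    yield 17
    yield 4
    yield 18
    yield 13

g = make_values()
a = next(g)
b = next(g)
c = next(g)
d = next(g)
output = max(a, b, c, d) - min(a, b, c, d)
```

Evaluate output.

Step 1: Create generator and consume all values:
  a = next(g) = 17
  b = next(g) = 4
  c = next(g) = 18
  d = next(g) = 13
Step 2: max = 18, min = 4, output = 18 - 4 = 14.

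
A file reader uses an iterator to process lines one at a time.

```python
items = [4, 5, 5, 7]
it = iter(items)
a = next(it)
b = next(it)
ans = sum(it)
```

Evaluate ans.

Step 1: Create iterator over [4, 5, 5, 7].
Step 2: a = next() = 4, b = next() = 5.
Step 3: sum() of remaining [5, 7] = 12.
Therefore ans = 12.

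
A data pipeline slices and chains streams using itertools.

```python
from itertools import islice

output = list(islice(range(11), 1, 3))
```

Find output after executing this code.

Step 1: islice(range(11), 1, 3) takes elements at indices [1, 3).
Step 2: Elements: [1, 2].
Therefore output = [1, 2].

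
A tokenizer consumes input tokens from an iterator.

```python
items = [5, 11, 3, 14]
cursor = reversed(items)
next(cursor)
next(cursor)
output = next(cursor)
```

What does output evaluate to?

Step 1: reversed([5, 11, 3, 14]) gives iterator: [14, 3, 11, 5].
Step 2: First next() = 14, second next() = 3.
Step 3: Third next() = 11.
Therefore output = 11.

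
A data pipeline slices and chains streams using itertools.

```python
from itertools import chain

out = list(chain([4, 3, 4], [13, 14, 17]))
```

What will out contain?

Step 1: chain() concatenates iterables: [4, 3, 4] + [13, 14, 17].
Therefore out = [4, 3, 4, 13, 14, 17].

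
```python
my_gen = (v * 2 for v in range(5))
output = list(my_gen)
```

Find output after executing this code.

Step 1: For each v in range(5), compute v*2:
  v=0: 0*2 = 0
  v=1: 1*2 = 2
  v=2: 2*2 = 4
  v=3: 3*2 = 6
  v=4: 4*2 = 8
Therefore output = [0, 2, 4, 6, 8].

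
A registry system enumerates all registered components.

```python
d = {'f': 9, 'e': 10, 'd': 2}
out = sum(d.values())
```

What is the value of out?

Step 1: d.values() = [9, 10, 2].
Step 2: sum = 21.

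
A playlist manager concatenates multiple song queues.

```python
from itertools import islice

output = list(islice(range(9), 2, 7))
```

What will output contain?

Step 1: islice(range(9), 2, 7) takes elements at indices [2, 7).
Step 2: Elements: [2, 3, 4, 5, 6].
Therefore output = [2, 3, 4, 5, 6].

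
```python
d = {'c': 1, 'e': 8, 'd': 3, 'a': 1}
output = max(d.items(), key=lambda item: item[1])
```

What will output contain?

Step 1: Find item with maximum value:
  ('c', 1)
  ('e', 8)
  ('d', 3)
  ('a', 1)
Step 2: Maximum value is 8 at key 'e'.
Therefore output = ('e', 8).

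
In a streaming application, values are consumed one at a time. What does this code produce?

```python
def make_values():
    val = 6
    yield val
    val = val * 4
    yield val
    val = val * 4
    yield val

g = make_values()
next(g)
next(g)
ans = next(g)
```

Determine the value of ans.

Step 1: Trace through generator execution:
  Yield 1: val starts at 6, yield 6
  Yield 2: val = 6 * 4 = 24, yield 24
  Yield 3: val = 24 * 4 = 96, yield 96
Step 2: First next() gets 6, second next() gets the second value, third next() yields 96.
Therefore ans = 96.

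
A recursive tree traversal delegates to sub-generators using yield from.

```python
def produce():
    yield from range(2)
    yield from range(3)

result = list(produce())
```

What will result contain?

Step 1: Trace yields in order:
  yield 0
  yield 1
  yield 0
  yield 1
  yield 2
Therefore result = [0, 1, 0, 1, 2].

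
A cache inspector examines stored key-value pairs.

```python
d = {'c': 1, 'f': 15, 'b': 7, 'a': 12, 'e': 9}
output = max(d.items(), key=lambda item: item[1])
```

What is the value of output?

Step 1: Find item with maximum value:
  ('c', 1)
  ('f', 15)
  ('b', 7)
  ('a', 12)
  ('e', 9)
Step 2: Maximum value is 15 at key 'f'.
Therefore output = ('f', 15).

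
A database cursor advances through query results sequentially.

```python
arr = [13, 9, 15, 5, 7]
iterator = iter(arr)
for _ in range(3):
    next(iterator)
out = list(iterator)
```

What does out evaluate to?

Step 1: Create iterator over [13, 9, 15, 5, 7].
Step 2: Advance 3 positions (consuming [13, 9, 15]).
Step 3: list() collects remaining elements: [5, 7].
Therefore out = [5, 7].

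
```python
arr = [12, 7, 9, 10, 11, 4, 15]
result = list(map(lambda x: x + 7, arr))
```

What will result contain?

Step 1: Apply lambda x: x + 7 to each element:
  12 -> 19
  7 -> 14
  9 -> 16
  10 -> 17
  11 -> 18
  4 -> 11
  15 -> 22
Therefore result = [19, 14, 16, 17, 18, 11, 22].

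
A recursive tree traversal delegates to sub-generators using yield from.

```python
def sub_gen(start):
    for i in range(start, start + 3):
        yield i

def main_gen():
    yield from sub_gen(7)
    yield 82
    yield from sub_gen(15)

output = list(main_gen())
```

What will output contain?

Step 1: main_gen() delegates to sub_gen(7):
  yield 7
  yield 8
  yield 9
Step 2: yield 82
Step 3: Delegates to sub_gen(15):
  yield 15
  yield 16
  yield 17
Therefore output = [7, 8, 9, 82, 15, 16, 17].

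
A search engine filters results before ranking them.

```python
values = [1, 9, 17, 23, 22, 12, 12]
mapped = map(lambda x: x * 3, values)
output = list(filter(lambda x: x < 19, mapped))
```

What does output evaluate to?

Step 1: Map x * 3:
  1 -> 3
  9 -> 27
  17 -> 51
  23 -> 69
  22 -> 66
  12 -> 36
  12 -> 36
Step 2: Filter for < 19:
  3: kept
  27: removed
  51: removed
  69: removed
  66: removed
  36: removed
  36: removed
Therefore output = [3].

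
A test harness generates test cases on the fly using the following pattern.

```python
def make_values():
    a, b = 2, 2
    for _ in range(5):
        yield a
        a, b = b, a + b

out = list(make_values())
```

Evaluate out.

Step 1: Fibonacci-like sequence starting with a=2, b=2:
  Iteration 1: yield a=2, then a,b = 2,4
  Iteration 2: yield a=2, then a,b = 4,6
  Iteration 3: yield a=4, then a,b = 6,10
  Iteration 4: yield a=6, then a,b = 10,16
  Iteration 5: yield a=10, then a,b = 16,26
Therefore out = [2, 2, 4, 6, 10].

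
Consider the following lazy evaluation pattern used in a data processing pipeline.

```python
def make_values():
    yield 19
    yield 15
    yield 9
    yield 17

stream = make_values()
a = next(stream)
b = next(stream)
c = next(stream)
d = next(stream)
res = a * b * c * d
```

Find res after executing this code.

Step 1: Create generator and consume all values:
  a = next(stream) = 19
  b = next(stream) = 15
  c = next(stream) = 9
  d = next(stream) = 17
Step 2: res = 19 * 15 * 9 * 17 = 43605.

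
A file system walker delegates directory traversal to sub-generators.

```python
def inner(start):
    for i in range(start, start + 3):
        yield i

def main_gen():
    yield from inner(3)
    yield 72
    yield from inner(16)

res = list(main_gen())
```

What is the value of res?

Step 1: main_gen() delegates to inner(3):
  yield 3
  yield 4
  yield 5
Step 2: yield 72
Step 3: Delegates to inner(16):
  yield 16
  yield 17
  yield 18
Therefore res = [3, 4, 5, 72, 16, 17, 18].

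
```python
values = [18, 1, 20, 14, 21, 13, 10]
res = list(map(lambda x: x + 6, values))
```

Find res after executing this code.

Step 1: Apply lambda x: x + 6 to each element:
  18 -> 24
  1 -> 7
  20 -> 26
  14 -> 20
  21 -> 27
  13 -> 19
  10 -> 16
Therefore res = [24, 7, 26, 20, 27, 19, 16].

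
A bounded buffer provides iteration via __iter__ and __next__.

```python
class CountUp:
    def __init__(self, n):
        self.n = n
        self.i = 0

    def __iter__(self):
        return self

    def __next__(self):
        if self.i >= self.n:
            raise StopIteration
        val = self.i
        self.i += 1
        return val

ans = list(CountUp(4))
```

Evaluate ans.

Step 1: CountUp(4) creates an iterator counting 0 to 3.
Step 2: list() consumes all values: [0, 1, 2, 3].
Therefore ans = [0, 1, 2, 3].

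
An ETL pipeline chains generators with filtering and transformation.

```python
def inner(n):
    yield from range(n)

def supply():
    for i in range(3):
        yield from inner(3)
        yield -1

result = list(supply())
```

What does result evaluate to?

Step 1: For each i in range(3):
  i=0: yield from inner(3) -> [0, 1, 2], then yield -1
  i=1: yield from inner(3) -> [0, 1, 2], then yield -1
  i=2: yield from inner(3) -> [0, 1, 2], then yield -1
Therefore result = [0, 1, 2, -1, 0, 1, 2, -1, 0, 1, 2, -1].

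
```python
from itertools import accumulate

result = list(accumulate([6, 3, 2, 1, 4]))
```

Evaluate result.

Step 1: accumulate computes running sums:
  + 6 = 6
  + 3 = 9
  + 2 = 11
  + 1 = 12
  + 4 = 16
Therefore result = [6, 9, 11, 12, 16].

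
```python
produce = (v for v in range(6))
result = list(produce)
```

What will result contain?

Step 1: Generator expression iterates range(6): [0, 1, 2, 3, 4, 5].
Step 2: list() collects all values.
Therefore result = [0, 1, 2, 3, 4, 5].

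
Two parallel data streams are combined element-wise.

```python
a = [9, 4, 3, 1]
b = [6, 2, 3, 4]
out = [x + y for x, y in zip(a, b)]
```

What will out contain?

Step 1: Add corresponding elements:
  9 + 6 = 15
  4 + 2 = 6
  3 + 3 = 6
  1 + 4 = 5
Therefore out = [15, 6, 6, 5].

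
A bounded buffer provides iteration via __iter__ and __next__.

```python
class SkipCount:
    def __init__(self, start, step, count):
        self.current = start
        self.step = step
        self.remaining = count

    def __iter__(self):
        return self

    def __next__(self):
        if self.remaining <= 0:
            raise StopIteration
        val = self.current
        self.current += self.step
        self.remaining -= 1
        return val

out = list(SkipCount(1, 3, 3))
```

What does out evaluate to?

Step 1: SkipCount starts at 1, increments by 3, for 3 steps:
  Yield 1, then current += 3
  Yield 4, then current += 3
  Yield 7, then current += 3
Therefore out = [1, 4, 7].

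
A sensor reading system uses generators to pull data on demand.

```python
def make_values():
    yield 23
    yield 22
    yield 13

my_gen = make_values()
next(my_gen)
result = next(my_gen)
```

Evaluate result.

Step 1: make_values() creates a generator.
Step 2: next(my_gen) yields 23 (consumed and discarded).
Step 3: next(my_gen) yields 22, assigned to result.
Therefore result = 22.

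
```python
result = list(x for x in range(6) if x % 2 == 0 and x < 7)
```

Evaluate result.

Step 1: Filter range(6) where x % 2 == 0 and x < 7:
  x=0: both conditions met, included
  x=1: excluded (1 % 2 != 0)
  x=2: both conditions met, included
  x=3: excluded (3 % 2 != 0)
  x=4: both conditions met, included
  x=5: excluded (5 % 2 != 0)
Therefore result = [0, 2, 4].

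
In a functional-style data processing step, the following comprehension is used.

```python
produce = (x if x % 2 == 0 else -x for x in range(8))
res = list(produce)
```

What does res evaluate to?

Step 1: For each x in range(8), yield x if even, else -x:
  x=0: even, yield 0
  x=1: odd, yield -1
  x=2: even, yield 2
  x=3: odd, yield -3
  x=4: even, yield 4
  x=5: odd, yield -5
  x=6: even, yield 6
  x=7: odd, yield -7
Therefore res = [0, -1, 2, -3, 4, -5, 6, -7].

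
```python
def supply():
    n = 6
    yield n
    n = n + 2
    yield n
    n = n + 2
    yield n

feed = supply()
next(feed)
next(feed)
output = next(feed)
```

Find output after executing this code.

Step 1: Trace through generator execution:
  Yield 1: n starts at 6, yield 6
  Yield 2: n = 6 + 2 = 8, yield 8
  Yield 3: n = 8 + 2 = 10, yield 10
Step 2: First next() gets 6, second next() gets the second value, third next() yields 10.
Therefore output = 10.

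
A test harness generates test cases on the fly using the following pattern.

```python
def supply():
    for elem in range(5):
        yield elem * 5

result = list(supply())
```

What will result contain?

Step 1: For each elem in range(5), yield elem * 5:
  elem=0: yield 0 * 5 = 0
  elem=1: yield 1 * 5 = 5
  elem=2: yield 2 * 5 = 10
  elem=3: yield 3 * 5 = 15
  elem=4: yield 4 * 5 = 20
Therefore result = [0, 5, 10, 15, 20].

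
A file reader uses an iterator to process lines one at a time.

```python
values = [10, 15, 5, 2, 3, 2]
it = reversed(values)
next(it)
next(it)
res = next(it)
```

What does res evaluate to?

Step 1: reversed([10, 15, 5, 2, 3, 2]) gives iterator: [2, 3, 2, 5, 15, 10].
Step 2: First next() = 2, second next() = 3.
Step 3: Third next() = 2.
Therefore res = 2.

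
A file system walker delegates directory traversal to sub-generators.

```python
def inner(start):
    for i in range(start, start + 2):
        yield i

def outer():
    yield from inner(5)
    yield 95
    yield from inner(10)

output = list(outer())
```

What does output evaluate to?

Step 1: outer() delegates to inner(5):
  yield 5
  yield 6
Step 2: yield 95
Step 3: Delegates to inner(10):
  yield 10
  yield 11
Therefore output = [5, 6, 95, 10, 11].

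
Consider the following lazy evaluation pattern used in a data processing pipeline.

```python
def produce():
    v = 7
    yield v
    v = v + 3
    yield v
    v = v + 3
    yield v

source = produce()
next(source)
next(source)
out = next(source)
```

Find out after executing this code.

Step 1: Trace through generator execution:
  Yield 1: v starts at 7, yield 7
  Yield 2: v = 7 + 3 = 10, yield 10
  Yield 3: v = 10 + 3 = 13, yield 13
Step 2: First next() gets 7, second next() gets the second value, third next() yields 13.
Therefore out = 13.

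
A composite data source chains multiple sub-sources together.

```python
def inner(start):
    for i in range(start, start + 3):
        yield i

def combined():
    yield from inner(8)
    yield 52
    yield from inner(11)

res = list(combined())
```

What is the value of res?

Step 1: combined() delegates to inner(8):
  yield 8
  yield 9
  yield 10
Step 2: yield 52
Step 3: Delegates to inner(11):
  yield 11
  yield 12
  yield 13
Therefore res = [8, 9, 10, 52, 11, 12, 13].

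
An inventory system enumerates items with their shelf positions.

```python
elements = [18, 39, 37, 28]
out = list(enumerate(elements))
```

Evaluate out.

Step 1: enumerate pairs each element with its index:
  (0, 18)
  (1, 39)
  (2, 37)
  (3, 28)
Therefore out = [(0, 18), (1, 39), (2, 37), (3, 28)].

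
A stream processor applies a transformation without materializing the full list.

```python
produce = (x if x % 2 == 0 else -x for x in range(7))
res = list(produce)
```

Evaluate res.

Step 1: For each x in range(7), yield x if even, else -x:
  x=0: even, yield 0
  x=1: odd, yield -1
  x=2: even, yield 2
  x=3: odd, yield -3
  x=4: even, yield 4
  x=5: odd, yield -5
  x=6: even, yield 6
Therefore res = [0, -1, 2, -3, 4, -5, 6].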